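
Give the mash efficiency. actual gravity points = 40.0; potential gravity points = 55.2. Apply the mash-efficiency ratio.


efficiency = actual / potential × 100
efficiency = 40.0 / 55.2 × 100

72.4638 %


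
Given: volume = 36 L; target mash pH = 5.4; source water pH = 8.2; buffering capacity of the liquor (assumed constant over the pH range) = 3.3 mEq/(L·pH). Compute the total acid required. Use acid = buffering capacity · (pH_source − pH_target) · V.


acid = 3.3 · (8.2 − 5.4) · 36

332.6400 mEq


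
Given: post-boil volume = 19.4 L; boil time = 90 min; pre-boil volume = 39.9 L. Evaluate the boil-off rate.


rate = (V_pre − V_post) / (t_min/60)
rate = (39.9 − 19.4) / (90/60)

13.6667 L/hr


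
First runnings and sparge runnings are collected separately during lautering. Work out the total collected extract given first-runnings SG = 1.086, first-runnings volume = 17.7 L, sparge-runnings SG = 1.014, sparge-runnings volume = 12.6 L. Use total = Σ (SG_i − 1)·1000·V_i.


first = (1.086 − 1)·1000·17.7 = 1522.2000
sparge = (1.014 − 1)·1000·12.6 = 176.4000
total = 1522.2000 + 176.4000

1698.6000 gravity·L


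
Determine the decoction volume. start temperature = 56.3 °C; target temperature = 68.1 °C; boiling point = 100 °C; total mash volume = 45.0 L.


V_dec = V_total·(T_target − T_start)/(T_boil − T_start)
V_dec = 45.0·(68.1 − 56.3)/(100 − 56.3)

12.1510 L


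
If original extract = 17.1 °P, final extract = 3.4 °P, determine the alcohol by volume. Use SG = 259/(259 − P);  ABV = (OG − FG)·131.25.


OG = 259/(259 − 17.1) = 1.0707
FG = 259/(259 − 3.4) = 1.0133
ABV = (1.0707 − 1.0133)·131.25

7.5322 % ABV


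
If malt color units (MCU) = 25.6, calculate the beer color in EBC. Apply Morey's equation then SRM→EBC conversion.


SRM = 1.4922·MCU^0.6859;  EBC = SRM·1.97
SRM = 1.4922·25.6^0.6859 = 13.7955
EBC = 13.7955·1.97

27.1772 EBC


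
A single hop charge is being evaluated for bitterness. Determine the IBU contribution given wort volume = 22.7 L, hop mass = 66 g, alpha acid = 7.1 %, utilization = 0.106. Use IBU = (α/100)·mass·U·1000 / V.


IBU = (7.1/100)·66·0.106·1000 / 22.7

21.8818 IBU


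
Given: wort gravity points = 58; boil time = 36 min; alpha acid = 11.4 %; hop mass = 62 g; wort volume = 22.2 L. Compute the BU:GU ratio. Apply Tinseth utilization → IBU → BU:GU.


U = 1.65·0.000125^(GP/1000)·(1−e^(−0.04t))/4.15;  IBU = (α/100)·m·U·1000/V;  BU:GU = IBU/GP
U = 1.65·0.000125^(58/1000)·(1−e^(−0.04·36))/4.15 = 0.1801
IBU = (11.4/100)·62·0.1801·1000/22.2 = 57.3543
BU:GU = 57.3543/58

0.9889


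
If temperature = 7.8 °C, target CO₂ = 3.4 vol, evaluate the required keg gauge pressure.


psi = vols/(0.01821 + 0.09011·e^(−0.04·T)) − 14.695
psi = 3.4/(0.01821 + 0.09011·e^(−0.04·7.8)) − 14.695

25.7000 psi


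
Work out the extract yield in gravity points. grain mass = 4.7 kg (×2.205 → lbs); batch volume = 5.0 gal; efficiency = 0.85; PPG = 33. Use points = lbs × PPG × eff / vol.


lbs = 4.7 × 2.205 = 10.3635
points = 10.3635 × 33 × 0.85 / 5.0

58.1392 points


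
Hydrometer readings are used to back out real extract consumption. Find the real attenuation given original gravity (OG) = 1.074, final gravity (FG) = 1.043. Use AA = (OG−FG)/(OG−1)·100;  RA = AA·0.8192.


AA = (1.074 − 1.043)/(1.074 − 1)·100 = 41.8919
RA = 41.8919·0.8192

34.3178 %


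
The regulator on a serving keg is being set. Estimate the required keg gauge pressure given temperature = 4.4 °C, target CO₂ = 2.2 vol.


psi = vols/(0.01821 + 0.09011·e^(−0.04·T)) − 14.695
psi = 2.2/(0.01821 + 0.09011·e^(−0.04·4.4)) − 14.695

8.7647 psi


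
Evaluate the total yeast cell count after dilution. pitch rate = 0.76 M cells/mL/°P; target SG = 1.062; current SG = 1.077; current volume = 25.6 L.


V_w = V·((SG_c−1)/(SG_t−1)−1);  °P = 259 − 259/SG_t;  cells = rate·(V+V_w)·°P
V_w = 25.6·((1.077−1)/(1.062−1)−1) = 6.1935
V_final = 25.6 + 6.1935 = 31.7935
°P = 259 − 259/1.062 = 15.1205
cells = 0.76·31.7935·15.1205

365.3588 billion cells


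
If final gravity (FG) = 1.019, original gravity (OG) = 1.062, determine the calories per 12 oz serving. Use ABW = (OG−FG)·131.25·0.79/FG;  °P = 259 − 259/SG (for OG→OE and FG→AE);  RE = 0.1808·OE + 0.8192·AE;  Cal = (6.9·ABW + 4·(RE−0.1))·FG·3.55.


ABW = (1.062 − 1.019)·131.25·0.79/1.019 = 4.3754
OE = 259 − 259/1.062 = 15.1205 °P
AE = 259 − 259/1.019 = 4.8292 °P
RE = 0.1808·15.1205 + 0.8192·4.8292 = 6.6899 °P
Cal = (6.9·4.3754 + 4·(6.6899−0.1))·1.019·3.55

204.5671 kcal


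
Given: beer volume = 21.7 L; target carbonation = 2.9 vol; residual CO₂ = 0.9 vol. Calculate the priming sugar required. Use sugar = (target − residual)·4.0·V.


sugar = (2.9 − 0.9)·4.0·21.7

173.6000 g


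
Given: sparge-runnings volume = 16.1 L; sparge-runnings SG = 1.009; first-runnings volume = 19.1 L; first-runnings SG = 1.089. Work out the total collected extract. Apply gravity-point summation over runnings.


total = Σ (SG_i − 1)·1000·V_i
first = (1.089 − 1)·1000·19.1 = 1699.9000
sparge = (1.009 − 1)·1000·16.1 = 144.9000
total = 1699.9000 + 144.9000

1844.8000 gravity·L


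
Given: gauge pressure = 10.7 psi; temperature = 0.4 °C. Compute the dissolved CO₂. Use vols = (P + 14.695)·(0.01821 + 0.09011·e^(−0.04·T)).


vols = (10.7 + 14.695)·(0.01821 + 0.09011·e^(−0.04·0.4))

2.7145 volumes


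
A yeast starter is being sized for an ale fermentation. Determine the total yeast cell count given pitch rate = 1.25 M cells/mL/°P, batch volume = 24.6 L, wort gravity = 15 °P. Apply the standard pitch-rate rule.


cells (billions) = rate · V_L · °P
cells = 1.25 · 24.6 · 15

461.2500 billion cells


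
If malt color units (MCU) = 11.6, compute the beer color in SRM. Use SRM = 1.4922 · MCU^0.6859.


SRM = 1.4922 · 11.6^0.6859

8.0157 SRM


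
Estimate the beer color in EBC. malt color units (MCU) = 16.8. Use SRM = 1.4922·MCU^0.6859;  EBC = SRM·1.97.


SRM = 1.4922·16.8^0.6859 = 10.3340
EBC = 10.3340·1.97

20.3579 EBC


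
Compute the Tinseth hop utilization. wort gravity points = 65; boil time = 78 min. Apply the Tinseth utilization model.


U = 1.65·0.000125^(GP/1000) · (1 − e^(−0.04·t))/4.15
bigness = 1.65·0.000125^(65/1000) = 0.9200
boil_factor = (1 − e^(−0.04·78))/4.15 = 0.2303
U = 0.9200 · 0.2303

0.2119


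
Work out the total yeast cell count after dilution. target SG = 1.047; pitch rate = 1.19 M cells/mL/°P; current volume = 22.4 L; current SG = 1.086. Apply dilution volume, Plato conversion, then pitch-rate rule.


V_w = V·((SG_c−1)/(SG_t−1)−1);  °P = 259 − 259/SG_t;  cells = rate·(V+V_w)·°P
V_w = 22.4·((1.086−1)/(1.047−1)−1) = 18.5872
V_final = 22.4 + 18.5872 = 40.9872
°P = 259 − 259/1.047 = 11.6266
cells = 1.19·40.9872·11.6266

567.0829 billion cells


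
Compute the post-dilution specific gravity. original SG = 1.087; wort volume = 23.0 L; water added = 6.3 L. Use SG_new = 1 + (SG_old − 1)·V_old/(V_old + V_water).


pts = (1.087 − 1)·1000·23.0/(23.0 + 6.3) = 68.2935
SG_new = 1 + 68.2935/1000

1.0683


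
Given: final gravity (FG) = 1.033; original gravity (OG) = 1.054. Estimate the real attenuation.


AA = (OG−FG)/(OG−1)·100;  RA = AA·0.8192
AA = (1.054 − 1.033)/(1.054 − 1)·100 = 38.8889
RA = 38.8889·0.8192

31.8578 %


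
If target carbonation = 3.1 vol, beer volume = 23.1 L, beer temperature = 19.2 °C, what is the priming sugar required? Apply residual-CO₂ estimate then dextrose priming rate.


residual = 14.695·(0.01821 + 0.09011·e^(−0.04·T));  sugar = (target − residual)·4.0·V
residual = 14.695·(0.01821 + 0.09011·e^(−0.04·19.2)) = 0.8819
sugar = (3.1 − 0.8819)·4.0·23.1

204.9497 g


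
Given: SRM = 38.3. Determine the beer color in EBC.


EBC = SRM · 1.97
EBC = 38.3 · 1.97

75.4510 EBC


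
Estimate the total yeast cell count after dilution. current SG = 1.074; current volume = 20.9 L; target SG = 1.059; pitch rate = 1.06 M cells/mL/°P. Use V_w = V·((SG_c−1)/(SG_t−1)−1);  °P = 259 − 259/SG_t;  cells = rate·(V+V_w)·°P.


V_w = 20.9·((1.074−1)/(1.059−1)−1) = 5.3136
V_final = 20.9 + 5.3136 = 26.2136
°P = 259 − 259/1.059 = 14.4297
cells = 1.06·26.2136·14.4297

400.9477 billion cells


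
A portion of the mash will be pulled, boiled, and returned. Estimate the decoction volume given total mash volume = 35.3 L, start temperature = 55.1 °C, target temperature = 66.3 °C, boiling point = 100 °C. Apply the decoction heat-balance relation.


V_dec = V_total·(T_target − T_start)/(T_boil − T_start)
V_dec = 35.3·(66.3 − 55.1)/(100 − 55.1)

8.8053 L


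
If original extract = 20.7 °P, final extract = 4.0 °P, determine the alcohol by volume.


SG = 259/(259 − P);  ABV = (OG − FG)·131.25
OG = 259/(259 − 20.7) = 1.0869
FG = 259/(259 − 4.0) = 1.0157
ABV = (1.0869 − 1.0157)·131.25

9.3422 % ABV


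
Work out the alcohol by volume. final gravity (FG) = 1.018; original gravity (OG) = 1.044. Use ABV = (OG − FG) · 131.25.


ABV = (1.044 − 1.018) · 131.25

3.4125 % ABV


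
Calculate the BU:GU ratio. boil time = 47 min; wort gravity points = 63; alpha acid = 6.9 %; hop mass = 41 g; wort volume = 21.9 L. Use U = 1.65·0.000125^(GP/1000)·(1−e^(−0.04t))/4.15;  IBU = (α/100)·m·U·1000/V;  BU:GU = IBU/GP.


U = 1.65·0.000125^(63/1000)·(1−e^(−0.04·47))/4.15 = 0.1913
IBU = (6.9/100)·41·0.1913·1000/21.9 = 24.7072
BU:GU = 24.7072/63

0.3922


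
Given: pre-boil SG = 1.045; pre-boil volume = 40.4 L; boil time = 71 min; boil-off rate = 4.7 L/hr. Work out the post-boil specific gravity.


V_post = V_pre − rate·(t/60);  SG_post = 1 + (SG_pre−1)·V_pre/V_post
V_post = 40.4 − 4.7·(71/60) = 34.8383
SG_post = 1 + (1.045 − 1)·40.4/34.8383

1.0522


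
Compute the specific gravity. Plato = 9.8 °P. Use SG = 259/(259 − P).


SG = 259/(259 − 9.8)

1.0393


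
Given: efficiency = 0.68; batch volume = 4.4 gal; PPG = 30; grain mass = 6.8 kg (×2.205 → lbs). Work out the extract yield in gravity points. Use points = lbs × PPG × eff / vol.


lbs = 6.8 × 2.205 = 14.9940
points = 14.9940 × 30 × 0.68 / 4.4

69.5176 points


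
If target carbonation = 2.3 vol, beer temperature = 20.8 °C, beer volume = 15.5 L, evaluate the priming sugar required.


residual = 14.695·(0.01821 + 0.09011·e^(−0.04·T));  sugar = (target − residual)·4.0·V
residual = 14.695·(0.01821 + 0.09011·e^(−0.04·20.8)) = 0.8438
sugar = (2.3 − 0.8438)·4.0·15.5

90.2817 g


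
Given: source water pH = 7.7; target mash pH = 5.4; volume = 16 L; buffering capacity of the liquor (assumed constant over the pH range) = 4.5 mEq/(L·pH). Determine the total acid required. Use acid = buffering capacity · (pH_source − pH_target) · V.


acid = 4.5 · (7.7 − 5.4) · 16

165.6000 mEq


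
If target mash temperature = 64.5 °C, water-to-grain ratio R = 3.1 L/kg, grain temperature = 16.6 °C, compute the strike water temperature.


T_strike = (0.41/R)·(T_mash − T_grain) + T_mash
T_strike = (0.41/3.1)·(64.5 − 16.6) + 64.5

70.8352 °C


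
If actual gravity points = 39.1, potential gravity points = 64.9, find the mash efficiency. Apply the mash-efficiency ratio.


efficiency = actual / potential × 100
efficiency = 39.1 / 64.9 × 100

60.2465 %


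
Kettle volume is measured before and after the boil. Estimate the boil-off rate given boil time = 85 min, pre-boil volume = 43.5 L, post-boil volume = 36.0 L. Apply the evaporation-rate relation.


rate = (V_pre − V_post) / (t_min/60)
rate = (43.5 − 36.0) / (85/60)

5.2941 L/hr


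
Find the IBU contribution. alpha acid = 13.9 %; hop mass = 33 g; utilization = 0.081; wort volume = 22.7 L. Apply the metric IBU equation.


IBU = (α/100)·mass·U·1000 / V
IBU = (13.9/100)·33·0.081·1000 / 22.7

16.3677 IBU


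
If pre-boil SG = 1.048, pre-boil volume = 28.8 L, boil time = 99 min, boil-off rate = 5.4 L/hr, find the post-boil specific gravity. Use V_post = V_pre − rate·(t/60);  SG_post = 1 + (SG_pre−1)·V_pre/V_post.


V_post = 28.8 − 5.4·(99/60) = 19.8900
SG_post = 1 + (1.048 − 1)·28.8/19.8900

1.0695


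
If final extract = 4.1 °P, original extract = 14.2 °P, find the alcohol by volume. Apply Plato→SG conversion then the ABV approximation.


SG = 259/(259 − P);  ABV = (OG − FG)·131.25
OG = 259/(259 − 14.2) = 1.0580
FG = 259/(259 − 4.1) = 1.0161
ABV = (1.0580 − 1.0161)·131.25

5.5022 % ABV


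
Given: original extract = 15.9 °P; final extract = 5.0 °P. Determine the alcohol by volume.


SG = 259/(259 − P);  ABV = (OG − FG)·131.25
OG = 259/(259 − 15.9) = 1.0654
FG = 259/(259 − 5.0) = 1.0197
ABV = (1.0654 − 1.0197)·131.25

6.0008 % ABV


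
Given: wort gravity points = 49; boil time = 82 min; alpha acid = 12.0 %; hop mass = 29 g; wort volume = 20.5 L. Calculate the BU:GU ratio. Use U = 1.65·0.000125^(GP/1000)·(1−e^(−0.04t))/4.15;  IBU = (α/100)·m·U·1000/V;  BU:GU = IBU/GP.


U = 1.65·0.000125^(49/1000)·(1−e^(−0.04·82))/4.15 = 0.2463
IBU = (12.0/100)·29·0.2463·1000/20.5 = 41.8170
BU:GU = 41.8170/49

0.8534


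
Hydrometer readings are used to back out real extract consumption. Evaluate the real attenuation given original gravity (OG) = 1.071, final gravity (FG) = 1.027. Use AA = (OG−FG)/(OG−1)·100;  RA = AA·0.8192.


AA = (1.071 − 1.027)/(1.071 − 1)·100 = 61.9718
RA = 61.9718·0.8192

50.7673 %


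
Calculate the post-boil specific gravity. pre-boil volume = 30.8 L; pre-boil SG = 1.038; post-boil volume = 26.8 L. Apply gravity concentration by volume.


SG_post = 1 + (SG_pre − 1)·V_pre/V_post
pts_pre = (1.038 − 1)·1000 = 38.0000
pts_post = 38.0000·30.8/26.8 = 43.6716
SG_post = 1 + 43.6716/1000

1.0437


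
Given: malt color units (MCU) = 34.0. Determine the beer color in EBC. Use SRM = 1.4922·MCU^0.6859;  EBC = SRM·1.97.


SRM = 1.4922·34.0^0.6859 = 16.7598
EBC = 16.7598·1.97

33.0168 EBC


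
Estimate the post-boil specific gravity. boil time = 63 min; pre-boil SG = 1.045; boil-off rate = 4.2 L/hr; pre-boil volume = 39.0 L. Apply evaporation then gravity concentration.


V_post = V_pre − rate·(t/60);  SG_post = 1 + (SG_pre−1)·V_pre/V_post
V_post = 39.0 − 4.2·(63/60) = 34.5900
SG_post = 1 + (1.045 − 1)·39.0/34.5900

1.0507


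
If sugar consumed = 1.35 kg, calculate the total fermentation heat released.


Q = m_sugar · 590 kJ/kg
Q = 1.35 · 590

796.5000 kJ


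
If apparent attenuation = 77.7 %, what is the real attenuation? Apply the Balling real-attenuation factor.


RA = AA · 0.8192
RA = 77.7 · 0.8192

63.6518 %


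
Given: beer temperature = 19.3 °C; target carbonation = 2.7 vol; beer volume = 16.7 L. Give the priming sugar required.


residual = 14.695·(0.01821 + 0.09011·e^(−0.04·T));  sugar = (target − residual)·4.0·V
residual = 14.695·(0.01821 + 0.09011·e^(−0.04·19.3)) = 0.8795
sugar = (2.7 − 0.8795)·4.0·16.7

121.6109 g


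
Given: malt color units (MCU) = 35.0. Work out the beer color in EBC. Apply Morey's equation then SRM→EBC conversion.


SRM = 1.4922·MCU^0.6859;  EBC = SRM·1.97
SRM = 1.4922·35.0^0.6859 = 17.0963
EBC = 17.0963·1.97

33.6798 EBC


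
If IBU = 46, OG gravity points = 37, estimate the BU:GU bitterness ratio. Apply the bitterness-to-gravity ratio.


BU:GU = IBU / OG_points
BU:GU = 46 / 37

1.2432


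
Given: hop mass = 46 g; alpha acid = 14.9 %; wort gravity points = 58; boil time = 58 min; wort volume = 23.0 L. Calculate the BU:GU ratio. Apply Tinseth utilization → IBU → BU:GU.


U = 1.65·0.000125^(GP/1000)·(1−e^(−0.04t))/4.15;  IBU = (α/100)·m·U·1000/V;  BU:GU = IBU/GP
U = 1.65·0.000125^(58/1000)·(1−e^(−0.04·58))/4.15 = 0.2129
IBU = (14.9/100)·46·0.2129·1000/23.0 = 63.4377
BU:GU = 63.4377/58

1.0938


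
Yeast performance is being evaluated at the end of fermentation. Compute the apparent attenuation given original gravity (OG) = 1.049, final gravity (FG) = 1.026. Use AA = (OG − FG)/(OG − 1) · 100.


AA = (1.049 − 1.026)/(1.049 − 1) · 100

46.9388 %


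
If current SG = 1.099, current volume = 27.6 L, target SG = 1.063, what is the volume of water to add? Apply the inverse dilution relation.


V_water = V·((SG_curr − 1)/(SG_target − 1) − 1)
V_water = 27.6·((1.099 − 1)/(1.063 − 1) − 1)

15.7714 L


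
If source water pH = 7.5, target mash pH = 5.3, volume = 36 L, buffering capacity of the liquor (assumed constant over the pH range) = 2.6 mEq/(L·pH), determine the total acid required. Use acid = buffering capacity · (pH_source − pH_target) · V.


acid = 2.6 · (7.5 − 5.3) · 36

205.9200 mEq


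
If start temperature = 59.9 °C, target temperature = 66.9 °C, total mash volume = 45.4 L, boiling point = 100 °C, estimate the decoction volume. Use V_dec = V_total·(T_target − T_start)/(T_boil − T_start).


V_dec = 45.4·(66.9 − 59.9)/(100 − 59.9)

7.9252 L


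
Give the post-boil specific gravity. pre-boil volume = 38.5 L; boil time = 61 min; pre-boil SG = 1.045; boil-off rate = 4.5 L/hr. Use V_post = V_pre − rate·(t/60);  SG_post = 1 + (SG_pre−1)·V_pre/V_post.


V_post = 38.5 − 4.5·(61/60) = 33.9250
SG_post = 1 + (1.045 − 1)·38.5/33.9250

1.0511


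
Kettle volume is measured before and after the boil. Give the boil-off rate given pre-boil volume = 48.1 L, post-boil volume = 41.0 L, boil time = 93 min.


rate = (V_pre − V_post) / (t_min/60)
rate = (48.1 − 41.0) / (93/60)

4.5806 L/hr


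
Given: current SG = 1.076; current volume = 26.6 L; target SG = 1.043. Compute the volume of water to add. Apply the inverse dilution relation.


V_water = V·((SG_curr − 1)/(SG_target − 1) − 1)
V_water = 26.6·((1.076 − 1)/(1.043 − 1) − 1)

20.4140 L


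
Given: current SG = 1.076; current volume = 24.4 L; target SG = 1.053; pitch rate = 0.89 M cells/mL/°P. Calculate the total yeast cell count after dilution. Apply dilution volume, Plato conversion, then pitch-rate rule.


V_w = V·((SG_c−1)/(SG_t−1)−1);  °P = 259 − 259/SG_t;  cells = rate·(V+V_w)·°P
V_w = 24.4·((1.076−1)/(1.053−1)−1) = 10.5887
V_final = 24.4 + 10.5887 = 34.9887
°P = 259 − 259/1.053 = 13.0361
cells = 0.89·34.9887·13.0361

405.9428 billion cells


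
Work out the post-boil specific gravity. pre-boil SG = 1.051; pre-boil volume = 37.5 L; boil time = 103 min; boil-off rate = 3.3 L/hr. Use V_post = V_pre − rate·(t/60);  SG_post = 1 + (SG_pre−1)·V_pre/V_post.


V_post = 37.5 − 3.3·(103/60) = 31.8350
SG_post = 1 + (1.051 − 1)·37.5/31.8350

1.0601


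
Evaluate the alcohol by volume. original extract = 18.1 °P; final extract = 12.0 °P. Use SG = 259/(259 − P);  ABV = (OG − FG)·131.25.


OG = 259/(259 − 18.1) = 1.0751
FG = 259/(259 − 12.0) = 1.0486
ABV = (1.0751 − 1.0486)·131.25

3.4849 % ABV


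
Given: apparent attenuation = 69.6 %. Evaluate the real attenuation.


RA = AA · 0.8192
RA = 69.6 · 0.8192

57.0163 %


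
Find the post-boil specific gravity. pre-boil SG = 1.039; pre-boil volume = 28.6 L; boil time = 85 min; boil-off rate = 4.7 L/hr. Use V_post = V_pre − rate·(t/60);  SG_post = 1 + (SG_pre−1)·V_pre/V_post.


V_post = 28.6 − 4.7·(85/60) = 21.9417
SG_post = 1 + (1.039 − 1)·28.6/21.9417

1.0508


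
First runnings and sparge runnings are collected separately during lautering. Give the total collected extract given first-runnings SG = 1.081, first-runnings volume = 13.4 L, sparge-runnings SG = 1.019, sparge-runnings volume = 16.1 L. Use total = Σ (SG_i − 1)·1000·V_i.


first = (1.081 − 1)·1000·13.4 = 1085.4000
sparge = (1.019 − 1)·1000·16.1 = 305.9000
total = 1085.4000 + 305.9000

1391.3000 gravity·L


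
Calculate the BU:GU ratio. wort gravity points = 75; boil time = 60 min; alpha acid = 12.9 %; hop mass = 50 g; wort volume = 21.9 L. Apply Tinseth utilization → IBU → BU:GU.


U = 1.65·0.000125^(GP/1000)·(1−e^(−0.04t))/4.15;  IBU = (α/100)·m·U·1000/V;  BU:GU = IBU/GP
U = 1.65·0.000125^(75/1000)·(1−e^(−0.04·60))/4.15 = 0.1842
IBU = (12.9/100)·50·0.1842·1000/21.9 = 54.2648
BU:GU = 54.2648/75

0.7235


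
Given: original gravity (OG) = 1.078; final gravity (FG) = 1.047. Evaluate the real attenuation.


AA = (OG−FG)/(OG−1)·100;  RA = AA·0.8192
AA = (1.078 − 1.047)/(1.078 − 1)·100 = 39.7436
RA = 39.7436·0.8192

32.5579 %


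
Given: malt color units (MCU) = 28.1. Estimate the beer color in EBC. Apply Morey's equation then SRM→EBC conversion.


SRM = 1.4922·MCU^0.6859;  EBC = SRM·1.97
SRM = 1.4922·28.1^0.6859 = 14.7060
EBC = 14.7060·1.97

28.9708 EBC


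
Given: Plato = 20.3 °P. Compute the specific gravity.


SG = 259/(259 − P)
SG = 259/(259 − 20.3)

1.0850


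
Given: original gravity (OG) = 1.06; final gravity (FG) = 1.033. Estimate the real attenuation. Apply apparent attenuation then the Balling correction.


AA = (OG−FG)/(OG−1)·100;  RA = AA·0.8192
AA = (1.06 − 1.033)/(1.06 − 1)·100 = 45.0000
RA = 45.0000·0.8192

36.8640 %


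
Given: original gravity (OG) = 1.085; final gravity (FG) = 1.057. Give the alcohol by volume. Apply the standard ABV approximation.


ABV = (OG − FG) · 131.25
ABV = (1.085 − 1.057) · 131.25

3.6750 % ABV


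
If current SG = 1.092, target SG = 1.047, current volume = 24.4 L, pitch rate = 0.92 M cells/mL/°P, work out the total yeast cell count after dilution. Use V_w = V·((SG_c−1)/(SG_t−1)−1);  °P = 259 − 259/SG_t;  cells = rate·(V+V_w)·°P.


V_w = 24.4·((1.092−1)/(1.047−1)−1) = 23.3617
V_final = 24.4 + 23.3617 = 47.7617
°P = 259 − 259/1.047 = 11.6266
cells = 0.92·47.7617·11.6266

510.8796 billion cells


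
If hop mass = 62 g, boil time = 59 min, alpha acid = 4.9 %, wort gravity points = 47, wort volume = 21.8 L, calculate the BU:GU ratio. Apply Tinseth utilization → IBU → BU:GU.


U = 1.65·0.000125^(GP/1000)·(1−e^(−0.04t))/4.15;  IBU = (α/100)·m·U·1000/V;  BU:GU = IBU/GP
U = 1.65·0.000125^(47/1000)·(1−e^(−0.04·59))/4.15 = 0.2360
IBU = (4.9/100)·62·0.2360·1000/21.8 = 32.8888
BU:GU = 32.8888/47

0.6998


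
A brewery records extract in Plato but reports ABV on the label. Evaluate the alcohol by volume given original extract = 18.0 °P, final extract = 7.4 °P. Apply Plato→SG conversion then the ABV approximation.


SG = 259/(259 − P);  ABV = (OG − FG)·131.25
OG = 259/(259 − 18.0) = 1.0747
FG = 259/(259 − 7.4) = 1.0294
ABV = (1.0747 − 1.0294)·131.25

5.9426 % ABV


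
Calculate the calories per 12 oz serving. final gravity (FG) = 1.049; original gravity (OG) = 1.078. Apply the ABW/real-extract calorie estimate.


ABW = (OG−FG)·131.25·0.79/FG;  °P = 259 − 259/SG (for OG→OE and FG→AE);  RE = 0.1808·OE + 0.8192·AE;  Cal = (6.9·ABW + 4·(RE−0.1))·FG·3.55
ABW = (1.078 − 1.049)·131.25·0.79/1.049 = 2.8665
OE = 259 − 259/1.078 = 18.7403 °P
AE = 259 − 259/1.049 = 12.0982 °P
RE = 0.1808·18.7403 + 0.8192·12.0982 = 13.2991 °P
Cal = (6.9·2.8665 + 4·(13.2991−0.1))·1.049·3.55

270.2657 kcal


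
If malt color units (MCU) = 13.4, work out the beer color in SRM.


SRM = 1.4922 · MCU^0.6859
SRM = 1.4922 · 13.4^0.6859

8.8493 SRM


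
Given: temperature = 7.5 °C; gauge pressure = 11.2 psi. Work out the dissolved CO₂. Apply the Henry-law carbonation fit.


vols = (P + 14.695)·(0.01821 + 0.09011·e^(−0.04·T))
vols = (11.2 + 14.695)·(0.01821 + 0.09011·e^(−0.04·7.5))

2.2002 volumes


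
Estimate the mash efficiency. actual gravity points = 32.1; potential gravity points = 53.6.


efficiency = actual / potential × 100
efficiency = 32.1 / 53.6 × 100

59.8881 %


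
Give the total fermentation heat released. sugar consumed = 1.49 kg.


Q = m_sugar · 590 kJ/kg
Q = 1.49 · 590

879.1000 kJ


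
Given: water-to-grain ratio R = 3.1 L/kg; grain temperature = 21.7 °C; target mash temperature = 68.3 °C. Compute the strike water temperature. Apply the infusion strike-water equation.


T_strike = (0.41/R)·(T_mash − T_grain) + T_mash
T_strike = (0.41/3.1)·(68.3 − 21.7) + 68.3

74.4632 °C


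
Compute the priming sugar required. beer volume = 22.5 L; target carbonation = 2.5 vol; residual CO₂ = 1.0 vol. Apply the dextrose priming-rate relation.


sugar = (target − residual)·4.0·V
sugar = (2.5 − 1.0)·4.0·22.5

135.0000 g


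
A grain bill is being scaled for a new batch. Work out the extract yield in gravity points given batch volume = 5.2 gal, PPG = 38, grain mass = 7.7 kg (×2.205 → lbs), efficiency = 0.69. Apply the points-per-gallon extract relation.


points = lbs × PPG × eff / vol
lbs = 7.7 × 2.205 = 16.9785
points = 16.9785 × 38 × 0.69 / 5.2

85.6108 points


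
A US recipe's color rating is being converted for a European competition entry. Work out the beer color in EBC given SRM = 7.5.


EBC = SRM · 1.97
EBC = 7.5 · 1.97

14.7750 EBC


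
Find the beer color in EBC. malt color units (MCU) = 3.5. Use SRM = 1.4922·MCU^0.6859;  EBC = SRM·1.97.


SRM = 1.4922·3.5^0.6859 = 3.5237
EBC = 3.5237·1.97

6.9418 EBC


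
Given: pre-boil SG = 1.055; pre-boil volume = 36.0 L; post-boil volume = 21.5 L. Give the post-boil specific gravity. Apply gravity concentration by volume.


SG_post = 1 + (SG_pre − 1)·V_pre/V_post
pts_pre = (1.055 − 1)·1000 = 55.0000
pts_post = 55.0000·36.0/21.5 = 92.0930
SG_post = 1 + 92.0930/1000

1.0921


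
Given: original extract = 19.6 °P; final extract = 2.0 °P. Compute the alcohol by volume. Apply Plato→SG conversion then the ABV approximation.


SG = 259/(259 − P);  ABV = (OG − FG)·131.25
OG = 259/(259 − 19.6) = 1.0819
FG = 259/(259 − 2.0) = 1.0078
ABV = (1.0819 − 1.0078)·131.25

9.7242 % ABV


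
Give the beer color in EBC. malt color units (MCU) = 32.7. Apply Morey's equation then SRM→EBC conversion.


SRM = 1.4922·MCU^0.6859;  EBC = SRM·1.97
SRM = 1.4922·32.7^0.6859 = 16.3176
EBC = 16.3176·1.97

32.1456 EBC


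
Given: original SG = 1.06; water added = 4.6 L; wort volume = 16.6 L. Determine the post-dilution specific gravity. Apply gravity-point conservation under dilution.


SG_new = 1 + (SG_old − 1)·V_old/(V_old + V_water)
pts = (1.06 − 1)·1000·16.6/(16.6 + 4.6) = 46.9811
SG_new = 1 + 46.9811/1000

1.0470


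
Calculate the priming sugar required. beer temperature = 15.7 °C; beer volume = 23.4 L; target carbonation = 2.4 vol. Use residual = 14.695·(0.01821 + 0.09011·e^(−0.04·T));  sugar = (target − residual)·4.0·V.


residual = 14.695·(0.01821 + 0.09011·e^(−0.04·15.7)) = 0.9742
sugar = (2.4 − 0.9742)·4.0·23.4

133.4504 g


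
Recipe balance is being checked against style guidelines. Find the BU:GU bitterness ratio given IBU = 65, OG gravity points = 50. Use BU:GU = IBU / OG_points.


BU:GU = 65 / 50

1.3000


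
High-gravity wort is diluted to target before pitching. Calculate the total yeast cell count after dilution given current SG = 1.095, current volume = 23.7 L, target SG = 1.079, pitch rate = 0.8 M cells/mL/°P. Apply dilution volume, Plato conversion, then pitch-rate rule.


V_w = V·((SG_c−1)/(SG_t−1)−1);  °P = 259 − 259/SG_t;  cells = rate·(V+V_w)·°P
V_w = 23.7·((1.095−1)/(1.079−1)−1) = 4.8000
V_final = 23.7 + 4.8000 = 28.5000
°P = 259 − 259/1.079 = 18.9629
cells = 0.8·28.5000·18.9629

432.3548 billion cells


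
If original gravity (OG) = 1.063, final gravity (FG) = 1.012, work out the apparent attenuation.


AA = (OG − FG)/(OG − 1) · 100
AA = (1.063 − 1.012)/(1.063 − 1) · 100

80.9524 %


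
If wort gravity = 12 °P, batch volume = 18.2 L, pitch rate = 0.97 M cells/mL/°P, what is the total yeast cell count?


cells (billions) = rate · V_L · °P
cells = 0.97 · 18.2 · 12

211.8480 billion cells


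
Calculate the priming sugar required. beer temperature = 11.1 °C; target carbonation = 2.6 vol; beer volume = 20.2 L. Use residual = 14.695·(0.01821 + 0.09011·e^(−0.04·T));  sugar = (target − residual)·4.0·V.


residual = 14.695·(0.01821 + 0.09011·e^(−0.04·11.1)) = 1.1170
sugar = (2.6 − 1.1170)·4.0·20.2

119.8262 g


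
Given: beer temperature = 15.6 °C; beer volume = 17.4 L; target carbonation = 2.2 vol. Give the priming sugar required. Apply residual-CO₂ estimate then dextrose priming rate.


residual = 14.695·(0.01821 + 0.09011·e^(−0.04·T));  sugar = (target − residual)·4.0·V
residual = 14.695·(0.01821 + 0.09011·e^(−0.04·15.6)) = 0.9771
sugar = (2.2 − 0.9771)·4.0·17.4

85.1152 g


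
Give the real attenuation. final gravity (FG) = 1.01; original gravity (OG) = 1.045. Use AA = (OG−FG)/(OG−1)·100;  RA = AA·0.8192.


AA = (1.045 − 1.01)/(1.045 − 1)·100 = 77.7778
RA = 77.7778·0.8192

63.7156 %


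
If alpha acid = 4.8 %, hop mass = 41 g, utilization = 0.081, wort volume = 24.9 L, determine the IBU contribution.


IBU = (α/100)·mass·U·1000 / V
IBU = (4.8/100)·41·0.081·1000 / 24.9

6.4019 IBU


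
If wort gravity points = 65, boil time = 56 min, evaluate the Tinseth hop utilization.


U = 1.65·0.000125^(GP/1000) · (1 − e^(−0.04·t))/4.15
bigness = 1.65·0.000125^(65/1000) = 0.9200
boil_factor = (1 − e^(−0.04·56))/4.15 = 0.2153
U = 0.9200 · 0.2153

0.1981


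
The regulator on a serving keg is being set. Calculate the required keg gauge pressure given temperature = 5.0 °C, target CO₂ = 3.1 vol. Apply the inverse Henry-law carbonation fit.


psi = vols/(0.01821 + 0.09011·e^(−0.04·T)) − 14.695
psi = 3.1/(0.01821 + 0.09011·e^(−0.04·5.0)) − 14.695

19.0058 psi


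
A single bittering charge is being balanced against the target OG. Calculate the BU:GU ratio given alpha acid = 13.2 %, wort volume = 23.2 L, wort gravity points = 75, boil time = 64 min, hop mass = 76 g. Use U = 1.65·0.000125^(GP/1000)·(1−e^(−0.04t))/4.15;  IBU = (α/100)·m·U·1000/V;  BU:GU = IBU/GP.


U = 1.65·0.000125^(75/1000)·(1−e^(−0.04·64))/4.15 = 0.1870
IBU = (13.2/100)·76·0.1870·1000/23.2 = 80.8466
BU:GU = 80.8466/75

1.0780


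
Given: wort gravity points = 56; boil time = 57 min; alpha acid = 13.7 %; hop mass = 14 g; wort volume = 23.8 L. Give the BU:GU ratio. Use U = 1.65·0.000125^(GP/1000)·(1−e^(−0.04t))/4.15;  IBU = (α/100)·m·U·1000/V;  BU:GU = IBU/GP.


U = 1.65·0.000125^(56/1000)·(1−e^(−0.04·57))/4.15 = 0.2158
IBU = (13.7/100)·14·0.2158·1000/23.8 = 17.3889
BU:GU = 17.3889/56

0.3105


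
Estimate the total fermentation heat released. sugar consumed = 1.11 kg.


Q = m_sugar · 590 kJ/kg
Q = 1.11 · 590

654.9000 kJ


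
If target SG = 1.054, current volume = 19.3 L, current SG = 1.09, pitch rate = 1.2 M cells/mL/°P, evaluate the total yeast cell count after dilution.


V_w = V·((SG_c−1)/(SG_t−1)−1);  °P = 259 − 259/SG_t;  cells = rate·(V+V_w)·°P
V_w = 19.3·((1.09−1)/(1.054−1)−1) = 12.8667
V_final = 19.3 + 12.8667 = 32.1667
°P = 259 − 259/1.054 = 13.2694
cells = 1.2·32.1667·13.2694

512.2008 billion cells


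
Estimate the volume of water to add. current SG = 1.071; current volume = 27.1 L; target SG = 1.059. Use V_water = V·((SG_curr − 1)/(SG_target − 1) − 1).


V_water = 27.1·((1.071 − 1)/(1.059 − 1) − 1)

5.5119 L


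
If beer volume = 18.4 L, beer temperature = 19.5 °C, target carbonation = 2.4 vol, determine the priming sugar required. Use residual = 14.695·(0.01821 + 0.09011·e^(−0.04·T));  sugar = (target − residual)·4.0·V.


residual = 14.695·(0.01821 + 0.09011·e^(−0.04·19.5)) = 0.8746
sugar = (2.4 − 0.8746)·4.0·18.4

112.2693 g


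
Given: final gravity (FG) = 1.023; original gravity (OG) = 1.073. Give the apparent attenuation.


AA = (OG − FG)/(OG − 1) · 100
AA = (1.073 − 1.023)/(1.073 − 1) · 100

68.4932 %


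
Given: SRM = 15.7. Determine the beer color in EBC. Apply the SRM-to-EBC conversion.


EBC = SRM · 1.97
EBC = 15.7 · 1.97

30.9290 EBC


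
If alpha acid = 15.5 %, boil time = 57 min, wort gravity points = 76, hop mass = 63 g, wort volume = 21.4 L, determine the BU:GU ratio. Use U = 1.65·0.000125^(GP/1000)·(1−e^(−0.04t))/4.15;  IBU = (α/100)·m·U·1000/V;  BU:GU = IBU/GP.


U = 1.65·0.000125^(76/1000)·(1−e^(−0.04·57))/4.15 = 0.1803
IBU = (15.5/100)·63·0.1803·1000/21.4 = 82.2618
BU:GU = 82.2618/76

1.0824


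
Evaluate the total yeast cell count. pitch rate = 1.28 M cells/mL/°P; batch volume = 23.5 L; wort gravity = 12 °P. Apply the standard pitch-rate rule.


cells (billions) = rate · V_L · °P
cells = 1.28 · 23.5 · 12

360.9600 billion cells


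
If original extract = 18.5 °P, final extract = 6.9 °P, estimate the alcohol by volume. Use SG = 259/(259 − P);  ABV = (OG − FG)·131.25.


OG = 259/(259 − 18.5) = 1.0769
FG = 259/(259 − 6.9) = 1.0274
ABV = (1.0769 − 1.0274)·131.25

6.5038 % ABV


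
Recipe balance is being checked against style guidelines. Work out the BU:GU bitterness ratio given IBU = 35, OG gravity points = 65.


BU:GU = IBU / OG_points
BU:GU = 35 / 65

0.5385


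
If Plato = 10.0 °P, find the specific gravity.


SG = 259/(259 − P)
SG = 259/(259 − 10.0)

1.0402


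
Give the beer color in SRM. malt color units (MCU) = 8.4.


SRM = 1.4922 · MCU^0.6859
SRM = 1.4922 · 8.4^0.6859

6.4238 SRM


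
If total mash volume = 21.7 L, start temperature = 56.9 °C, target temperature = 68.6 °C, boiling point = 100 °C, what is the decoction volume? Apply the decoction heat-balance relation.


V_dec = V_total·(T_target − T_start)/(T_boil − T_start)
V_dec = 21.7·(68.6 − 56.9)/(100 − 56.9)

5.8907 L


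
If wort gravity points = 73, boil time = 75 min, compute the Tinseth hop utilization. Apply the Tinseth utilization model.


U = 1.65·0.000125^(GP/1000) · (1 − e^(−0.04·t))/4.15
bigness = 1.65·0.000125^(73/1000) = 0.8562
boil_factor = (1 − e^(−0.04·75))/4.15 = 0.2290
U = 0.8562 · 0.2290

0.1960


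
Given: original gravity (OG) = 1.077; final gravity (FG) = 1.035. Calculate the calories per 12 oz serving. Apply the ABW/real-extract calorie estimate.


ABW = (OG−FG)·131.25·0.79/FG;  °P = 259 − 259/SG (for OG→OE and FG→AE);  RE = 0.1808·OE + 0.8192·AE;  Cal = (6.9·ABW + 4·(RE−0.1))·FG·3.55
ABW = (1.077 − 1.035)·131.25·0.79/1.035 = 4.2076
OE = 259 − 259/1.077 = 18.5172 °P
AE = 259 − 259/1.035 = 8.7585 °P
RE = 0.1808·18.5172 + 0.8192·8.7585 = 10.5228 °P
Cal = (6.9·4.2076 + 4·(10.5228−0.1))·1.035·3.55

259.8570 kcal


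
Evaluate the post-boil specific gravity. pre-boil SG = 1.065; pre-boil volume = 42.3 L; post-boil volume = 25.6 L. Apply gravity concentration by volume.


SG_post = 1 + (SG_pre − 1)·V_pre/V_post
pts_pre = (1.065 − 1)·1000 = 65.0000
pts_post = 65.0000·42.3/25.6 = 107.4023
SG_post = 1 + 107.4023/1000

1.1074


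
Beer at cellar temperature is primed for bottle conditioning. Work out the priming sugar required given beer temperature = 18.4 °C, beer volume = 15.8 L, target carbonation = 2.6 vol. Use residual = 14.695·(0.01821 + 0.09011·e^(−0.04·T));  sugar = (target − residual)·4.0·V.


residual = 14.695·(0.01821 + 0.09011·e^(−0.04·18.4)) = 0.9019
sugar = (2.6 − 0.9019)·4.0·15.8

107.3195 g


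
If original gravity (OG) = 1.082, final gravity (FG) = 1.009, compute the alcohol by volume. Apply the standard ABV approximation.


ABV = (OG − FG) · 131.25
ABV = (1.082 − 1.009) · 131.25

9.5813 % ABV


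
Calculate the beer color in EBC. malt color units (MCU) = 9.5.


SRM = 1.4922·MCU^0.6859;  EBC = SRM·1.97
SRM = 1.4922·9.5^0.6859 = 6.9895
EBC = 6.9895·1.97

13.7694 EBC


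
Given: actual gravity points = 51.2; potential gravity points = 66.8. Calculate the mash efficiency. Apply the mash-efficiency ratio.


efficiency = actual / potential × 100
efficiency = 51.2 / 66.8 × 100

76.6467 %


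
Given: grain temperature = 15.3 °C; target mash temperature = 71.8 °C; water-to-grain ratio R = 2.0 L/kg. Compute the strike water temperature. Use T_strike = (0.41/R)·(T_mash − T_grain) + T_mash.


T_strike = (0.41/2.0)·(71.8 − 15.3) + 71.8

83.3825 °C


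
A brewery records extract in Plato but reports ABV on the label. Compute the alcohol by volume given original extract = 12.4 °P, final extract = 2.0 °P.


SG = 259/(259 − P);  ABV = (OG − FG)·131.25
OG = 259/(259 − 12.4) = 1.0503
FG = 259/(259 − 2.0) = 1.0078
ABV = (1.0503 − 1.0078)·131.25

5.5784 % ABV


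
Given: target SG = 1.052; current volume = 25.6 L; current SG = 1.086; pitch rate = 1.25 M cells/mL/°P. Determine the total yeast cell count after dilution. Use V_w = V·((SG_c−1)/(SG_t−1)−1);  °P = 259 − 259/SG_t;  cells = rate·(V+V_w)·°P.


V_w = 25.6·((1.086−1)/(1.052−1)−1) = 16.7385
V_final = 25.6 + 16.7385 = 42.3385
°P = 259 − 259/1.052 = 12.8023
cells = 1.25·42.3385·12.8023

677.5361 billion cells


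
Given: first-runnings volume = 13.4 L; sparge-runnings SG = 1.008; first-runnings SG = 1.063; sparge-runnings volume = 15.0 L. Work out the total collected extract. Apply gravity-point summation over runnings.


total = Σ (SG_i − 1)·1000·V_i
first = (1.063 − 1)·1000·13.4 = 844.2000
sparge = (1.008 − 1)·1000·15.0 = 120.0000
total = 844.2000 + 120.0000

964.2000 gravity·L


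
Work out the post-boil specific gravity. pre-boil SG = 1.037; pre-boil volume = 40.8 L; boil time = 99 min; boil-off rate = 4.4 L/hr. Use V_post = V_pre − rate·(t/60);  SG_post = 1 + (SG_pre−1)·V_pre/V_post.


V_post = 40.8 − 4.4·(99/60) = 33.5400
SG_post = 1 + (1.037 − 1)·40.8/33.5400

1.0450


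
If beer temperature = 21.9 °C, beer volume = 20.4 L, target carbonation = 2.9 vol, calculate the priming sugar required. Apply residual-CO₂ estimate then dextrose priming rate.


residual = 14.695·(0.01821 + 0.09011·e^(−0.04·T));  sugar = (target − residual)·4.0·V
residual = 14.695·(0.01821 + 0.09011·e^(−0.04·21.9)) = 0.8190
sugar = (2.9 − 0.8190)·4.0·20.4

169.8064 g


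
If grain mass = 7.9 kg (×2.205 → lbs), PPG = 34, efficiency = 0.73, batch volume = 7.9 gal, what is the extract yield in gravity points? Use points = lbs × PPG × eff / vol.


lbs = 7.9 × 2.205 = 17.4195
points = 17.4195 × 34 × 0.73 / 7.9

54.7281 points


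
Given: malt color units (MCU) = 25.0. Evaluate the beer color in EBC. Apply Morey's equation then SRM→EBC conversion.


SRM = 1.4922·MCU^0.6859;  EBC = SRM·1.97
SRM = 1.4922·25.0^0.6859 = 13.5729
EBC = 13.5729·1.97

26.7387 EBC


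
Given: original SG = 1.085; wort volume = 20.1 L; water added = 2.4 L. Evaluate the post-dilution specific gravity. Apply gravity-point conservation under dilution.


SG_new = 1 + (SG_old − 1)·V_old/(V_old + V_water)
pts = (1.085 − 1)·1000·20.1/(20.1 + 2.4) = 75.9333
SG_new = 1 + 75.9333/1000

1.0759


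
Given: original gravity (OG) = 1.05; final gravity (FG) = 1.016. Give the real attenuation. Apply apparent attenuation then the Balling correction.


AA = (OG−FG)/(OG−1)·100;  RA = AA·0.8192
AA = (1.05 − 1.016)/(1.05 − 1)·100 = 68.0000
RA = 68.0000·0.8192

55.7056 %


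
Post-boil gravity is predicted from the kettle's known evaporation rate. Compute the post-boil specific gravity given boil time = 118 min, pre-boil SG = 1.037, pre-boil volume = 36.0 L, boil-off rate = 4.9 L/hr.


V_post = V_pre − rate·(t/60);  SG_post = 1 + (SG_pre−1)·V_pre/V_post
V_post = 36.0 − 4.9·(118/60) = 26.3633
SG_post = 1 + (1.037 − 1)·36.0/26.3633

1.0505
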